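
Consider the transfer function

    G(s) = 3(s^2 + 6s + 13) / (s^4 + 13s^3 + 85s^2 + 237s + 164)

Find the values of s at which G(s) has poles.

The poles are the roots of the denominator s^4 + 13s^3 + 85s^2 + 237s + 164 = 0.
Trying s = -4: the polynomial evaluates to 0, so (s + 4) is a factor.
Dividing out leaves s^3 + 9s^2 + 49s + 41 = 0.
This factors further as (s^2 + 8s + 41)(s + 1) = 0.

s = -4, -4 ± 5j, -1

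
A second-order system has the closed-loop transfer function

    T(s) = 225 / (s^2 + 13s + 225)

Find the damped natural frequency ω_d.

Comparing s^2 + 13s + 225 to s^2 + 2ζωₙs + ωₙ²: ωₙ = 15 rad/s and ζ = 13/(2·15) ≈ 0.4333.
ζωₙ = 13/2 = 6.5, so ω_d = ωₙ√(1−ζ²) = √(ωₙ² − (ζωₙ)²) = √(225 − 6.5²) = √182.75 ≈ 13.52 rad/s.

ω_d ≈ 13.52 rad/s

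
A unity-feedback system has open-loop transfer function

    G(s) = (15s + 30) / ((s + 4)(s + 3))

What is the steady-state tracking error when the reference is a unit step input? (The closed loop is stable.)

G(s) has no poles at the origin.
This is a Type 0 system. Kp = lim_{s→0} G(s) = 30/12 = 5/2.
e_ss = 1/(1 + Kp) = 1/(1 + 5/2) = 2/7 ≈ 0.2857.

e_ss = 0.2857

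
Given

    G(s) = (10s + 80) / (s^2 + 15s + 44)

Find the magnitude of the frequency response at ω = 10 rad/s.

Substitute s = j10: numerator = 80 + j100, denominator = -56 + j150.
|G(j10)| = |80 + j100| / |-56 + j150| = 128.06 / 160.11 ≈ 0.7998.

|G(j10)| ≈ 0.7998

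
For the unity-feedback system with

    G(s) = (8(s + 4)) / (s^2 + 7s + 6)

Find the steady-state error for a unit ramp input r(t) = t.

G(s) has no poles at the origin.
This is a Type 0 system; Kv = lim_{s→0} s·G(s) = 0, so the steady-state error for a ramp input is infinite.

e_ss = ∞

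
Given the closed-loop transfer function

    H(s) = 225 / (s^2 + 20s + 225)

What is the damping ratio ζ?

Compare the denominator to the standard form s^2 + 2ζωₙs + ωₙ².
ωₙ² = 225, so ωₙ = 15 rad/s.
2ζωₙ = 20, so ζ = 20/(2·15) ≈ 0.6667.
With ζ = 0.6667 the response is underdamped.

ζ ≈ 0.6667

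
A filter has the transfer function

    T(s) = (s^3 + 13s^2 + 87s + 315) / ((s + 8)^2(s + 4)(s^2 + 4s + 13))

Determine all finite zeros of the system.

s = -3 ± 6j, -7

Set the numerator to zero: s^3 + 13s^2 + 87s + 315 = 0.
Factoring: (s^2 + 6s + 45)(s + 7) = 0.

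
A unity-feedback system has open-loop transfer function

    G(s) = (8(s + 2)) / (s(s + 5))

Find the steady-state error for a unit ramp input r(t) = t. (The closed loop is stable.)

G(s) has one pole at the origin.
This is a Type 1 system. Kv = lim_{s→0} s·G(s) = 16/5.
e_ss = 1/Kv = 1/(16/5) = 5/16 ≈ 0.3125.

e_ss = 0.3125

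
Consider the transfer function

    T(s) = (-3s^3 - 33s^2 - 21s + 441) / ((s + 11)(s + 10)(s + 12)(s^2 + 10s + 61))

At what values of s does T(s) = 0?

Set the numerator to zero: -3s^3 - 33s^2 - 21s + 441 = 0, i.e. -3·(s^3 + 11s^2 + 7s - 147) = 0.
Factoring: (s - 3)(s + 7)^2 = 0.

s = 3, -7, -7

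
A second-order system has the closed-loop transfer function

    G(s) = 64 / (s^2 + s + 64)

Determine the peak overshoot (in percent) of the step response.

Comparing s^2 + s + 64 to s^2 + 2ζωₙs + ωₙ²: ωₙ = 8 rad/s and ζ = 1/(2·8) = 0.0625.
%OS = 100·exp(−πζ/√(1−ζ²)) = 100·exp(−π·0.0625/√(1−0.0625²)) ≈ 82.1%.

%OS ≈ 82.1%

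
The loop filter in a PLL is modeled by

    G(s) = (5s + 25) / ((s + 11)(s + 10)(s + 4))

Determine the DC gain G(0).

Set s = 0: G(0) = (25) / (440) = 5/88.

G(0) = 5/88 ≈ 0.05682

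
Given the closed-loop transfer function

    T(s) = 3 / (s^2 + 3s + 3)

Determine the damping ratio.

ζ ≈ 0.8660

Compare the denominator to the standard form s^2 + 2ζωₙs + ωₙ².
ωₙ² = 3, so ωₙ = √3 ≈ 1.732 rad/s.
2ζωₙ = 3, so ζ = 3/(2·√3) ≈ 0.8660.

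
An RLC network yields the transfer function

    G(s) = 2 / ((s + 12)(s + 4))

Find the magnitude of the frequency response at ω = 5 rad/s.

Substitute s = j5: numerator = 2, denominator = 23 + j80.
|G(j5)| = |2| / |23 + j80| = 2 / 83.241 ≈ 0.02403.

|G(j5)| ≈ 0.02403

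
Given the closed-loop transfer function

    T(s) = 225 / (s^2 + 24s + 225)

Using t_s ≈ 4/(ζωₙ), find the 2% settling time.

Comparing s^2 + 24s + 225 to s^2 + 2ζωₙs + ωₙ²: ωₙ = 15 rad/s and ζ = 24/(2·15) = 0.8.
ζωₙ = 24/2 = 12, so t_s ≈ 4/(ζωₙ) = 4/12 ≈ 0.3333 s.

t_s ≈ 0.3333 s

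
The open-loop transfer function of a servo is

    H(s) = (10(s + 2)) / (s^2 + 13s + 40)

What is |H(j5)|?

|H(j5)| ≈ 0.8073

Substitute s = j5: numerator = 20 + j50, denominator = 15 + j65.
|H(j5)| = |20 + j50| / |15 + j65| = 53.852 / 66.708 ≈ 0.8073.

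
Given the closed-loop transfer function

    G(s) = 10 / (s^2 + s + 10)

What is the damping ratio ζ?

ζ ≈ 0.1581

Compare the denominator to the standard form s^2 + 2ζωₙs + ωₙ².
ωₙ² = 10, so ωₙ = √10 ≈ 3.162 rad/s.
2ζωₙ = 1, so ζ = 1/(2·√10) ≈ 0.1581.
With ζ = 0.1581 the response is underdamped.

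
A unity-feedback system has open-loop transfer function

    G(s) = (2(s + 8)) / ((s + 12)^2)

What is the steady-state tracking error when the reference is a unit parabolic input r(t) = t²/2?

G(s) has no poles at the origin.
This is a Type 0 system; Ka = lim_{s→0} s^2·G(s) = 0, so the steady-state error for a parabola input is infinite.

e_ss = ∞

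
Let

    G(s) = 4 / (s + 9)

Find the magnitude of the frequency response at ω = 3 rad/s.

Substitute s = j3: numerator = 4, denominator = 9 + j3.
|G(j3)| = |4| / |9 + j3| = 4 / 9.4868 ≈ 0.4216.

|G(j3)| ≈ 0.4216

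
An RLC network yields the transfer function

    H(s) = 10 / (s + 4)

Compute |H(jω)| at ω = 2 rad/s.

Substitute s = j2: numerator = 10, denominator = 4 + j2.
|H(j2)| = |10| / |4 + j2| = 10 / 4.4721 ≈ 2.236.

|H(j2)| ≈ 2.236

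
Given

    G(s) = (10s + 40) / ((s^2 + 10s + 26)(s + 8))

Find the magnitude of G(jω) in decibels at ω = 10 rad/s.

Substitute s = j10: numerator = 40 + j100, denominator = -1592 + j60.
|G(j10)| = |40 + j100| / |-1592 + j60| = 107.70 / 1593.1 ≈ 0.06760.
In decibels: 20·log₁₀(0.06760) ≈ -23.4 dB.

|G(j10)|_dB ≈ -23.4 dB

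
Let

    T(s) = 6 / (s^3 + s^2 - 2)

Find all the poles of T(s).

The poles are the roots of the denominator s^3 + s^2 - 2 = 0.
Trying s = 1: the polynomial evaluates to 0, so (s - 1) is a factor.
Dividing out leaves s^2 + 2s + 2 = 0.
The quadratic formula then gives s = -1 ± 1j.

s = -1 + j, -1 - j, 1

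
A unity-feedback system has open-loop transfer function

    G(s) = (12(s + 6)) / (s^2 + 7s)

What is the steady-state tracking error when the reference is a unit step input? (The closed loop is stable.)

e_ss = 0

G(s) has one pole at the origin.
This is a Type 1 system; for a step input the steady-state error is zero.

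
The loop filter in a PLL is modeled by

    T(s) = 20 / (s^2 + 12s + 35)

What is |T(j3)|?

|T(j3)| ≈ 0.4504

Substitute s = j3: numerator = 20, denominator = 26 + j36.
|T(j3)| = |20| / |26 + j36| = 20 / 44.407 ≈ 0.4504.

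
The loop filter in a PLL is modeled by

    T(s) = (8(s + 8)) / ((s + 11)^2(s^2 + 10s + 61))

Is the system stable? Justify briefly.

The poles can be read from the denominator factors: s = -11, -11, -5 + 6j, -5 - 6j.
Since all poles lie strictly in the left half-plane, the system is stable.

stable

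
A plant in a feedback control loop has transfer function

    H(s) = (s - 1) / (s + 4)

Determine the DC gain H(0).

Set s = 0: H(0) = (-1) / (4) = -1/4.

H(0) = -1/4 ≈ -0.2500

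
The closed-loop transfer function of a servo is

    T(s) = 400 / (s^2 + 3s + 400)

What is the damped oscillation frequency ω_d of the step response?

ω_d ≈ 19.94 rad/s

Comparing s^2 + 3s + 400 to s^2 + 2ζωₙs + ωₙ²: ωₙ = 20 rad/s and ζ = 3/(2·20) = 0.075.
ζωₙ = 3/2 = 1.5, so ω_d = ωₙ√(1−ζ²) = √(ωₙ² − (ζωₙ)²) = √(400 − 1.5²) = √397.75 ≈ 19.94 rad/s.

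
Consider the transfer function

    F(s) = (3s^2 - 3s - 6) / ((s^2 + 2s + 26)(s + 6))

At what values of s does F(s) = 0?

Set the numerator to zero: 3s^2 - 3s - 6 = 0, i.e. 3·(s^2 - s - 2) = 0.
Factoring: (s - 2)(s + 1) = 0.

s = 2, -1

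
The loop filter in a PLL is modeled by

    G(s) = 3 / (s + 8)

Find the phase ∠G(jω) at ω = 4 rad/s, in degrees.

∠G(j4) ≈ -26.57°

At s = j4: numerator = 3, denominator = 8 + j4.
∠G = ∠num − ∠den = 0° − (26.565°) = -26.57°.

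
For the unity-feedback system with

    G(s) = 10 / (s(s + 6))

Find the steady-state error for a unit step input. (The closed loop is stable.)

e_ss = 0

G(s) has one pole at the origin.
This is a Type 1 system; for a step input the steady-state error is zero.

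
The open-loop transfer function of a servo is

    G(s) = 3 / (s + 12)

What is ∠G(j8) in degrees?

∠G(j8) ≈ -33.69°

At s = j8: numerator = 3, denominator = 12 + j8.
∠G = ∠num − ∠den = 0° − (33.690°) = -33.69°.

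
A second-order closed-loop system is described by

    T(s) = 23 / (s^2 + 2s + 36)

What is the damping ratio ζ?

ζ ≈ 0.1667

Compare the denominator to the standard form s^2 + 2ζωₙs + ωₙ².
ωₙ² = 36, so ωₙ = 6 rad/s.
2ζωₙ = 2, so ζ = 2/(2·6) ≈ 0.1667.
With ζ = 0.1667 the response is underdamped.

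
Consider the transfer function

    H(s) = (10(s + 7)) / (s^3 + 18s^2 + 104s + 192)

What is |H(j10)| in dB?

Substitute s = j10: numerator = 70 + j100, denominator = -1608 + j40.
|H(j10)| = |70 + j100| / |-1608 + j40| = 122.07 / 1608.5 ≈ 0.07589.
In decibels: 20·log₁₀(0.07589) ≈ -22.4 dB.

|H(j10)|_dB ≈ -22.4 dB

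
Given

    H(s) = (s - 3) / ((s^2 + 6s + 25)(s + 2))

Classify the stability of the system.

stable

The poles can be read from the denominator factors: s = -3 + 4j, -3 - 4j, -2.
Since all poles lie strictly in the left half-plane, the system is stable.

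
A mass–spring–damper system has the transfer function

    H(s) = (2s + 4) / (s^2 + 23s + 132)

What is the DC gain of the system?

H(0) = 1/33 ≈ 0.03030

Set s = 0: H(0) = (4) / (132) = 1/33.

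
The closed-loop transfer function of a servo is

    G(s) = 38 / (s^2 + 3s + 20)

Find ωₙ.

Compare the denominator to the standard form s^2 + 2ζωₙs + ωₙ².
ωₙ² = 20, so ωₙ = √20 ≈ 4.472 rad/s.

ωₙ ≈ 4.472 rad/s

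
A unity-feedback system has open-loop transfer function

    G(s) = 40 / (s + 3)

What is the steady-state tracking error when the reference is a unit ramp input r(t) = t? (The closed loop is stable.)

G(s) has no poles at the origin.
This is a Type 0 system; Kv = lim_{s→0} s·G(s) = 0, so the steady-state error for a ramp input is infinite.

e_ss = ∞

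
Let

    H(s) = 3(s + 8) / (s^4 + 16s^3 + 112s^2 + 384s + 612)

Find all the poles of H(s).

s = -3 ± 3j, -5 ± 3j

The poles are the roots of the denominator s^4 + 16s^3 + 112s^2 + 384s + 612 = 0.
No real roots exist; factor into two real quadratics: (s^2 + 6s + 18)(s^2 + 10s + 34) = 0.
Each quadratic gives a conjugate pair via the quadratic formula.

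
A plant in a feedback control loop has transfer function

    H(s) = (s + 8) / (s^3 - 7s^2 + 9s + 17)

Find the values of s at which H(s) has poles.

The poles are the roots of the denominator s^3 - 7s^2 + 9s + 17 = 0.
Trying s = -1: the polynomial evaluates to 0, so (s + 1) is a factor.
Dividing out leaves s^2 - 8s + 17 = 0.
The quadratic formula then gives s = 4 ± 1j.

s = 4 + j, 4 - j, -1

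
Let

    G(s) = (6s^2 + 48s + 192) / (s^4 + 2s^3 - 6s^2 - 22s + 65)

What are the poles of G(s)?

s = 2 ± j, -3 ± 2j

The poles are the roots of the denominator s^4 + 2s^3 - 6s^2 - 22s + 65 = 0.
No real roots exist; factor into two real quadratics: (s^2 - 4s + 5)(s^2 + 6s + 13) = 0.
Each quadratic gives a conjugate pair via the quadratic formula.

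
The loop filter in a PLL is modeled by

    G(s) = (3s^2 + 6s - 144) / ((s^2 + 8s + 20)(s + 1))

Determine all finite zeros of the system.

Set the numerator to zero: 3s^2 + 6s - 144 = 0, i.e. 3·(s^2 + 2s - 48) = 0.
Factoring: (s + 8)(s - 6) = 0.

s = -8, 6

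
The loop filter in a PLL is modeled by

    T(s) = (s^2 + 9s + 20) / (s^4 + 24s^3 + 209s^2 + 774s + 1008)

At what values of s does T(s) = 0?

s = -5, -4

Set the numerator to zero: s^2 + 9s + 20 = 0.
Factoring: (s + 5)(s + 4) = 0.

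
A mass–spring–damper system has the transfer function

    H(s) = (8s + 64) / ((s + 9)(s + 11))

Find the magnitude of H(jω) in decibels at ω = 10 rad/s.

|H(j10)|_dB ≈ -5.81 dB

Substitute s = j10: numerator = 64 + j80, denominator = -1 + j200.
|H(j10)| = |64 + j80| / |-1 + j200| = 102.45 / 200.00 ≈ 0.5122.
In decibels: 20·log₁₀(0.5122) ≈ -5.81 dB.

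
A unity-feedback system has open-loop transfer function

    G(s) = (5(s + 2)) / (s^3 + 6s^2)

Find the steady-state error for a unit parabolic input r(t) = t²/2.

e_ss = 0.6000

G(s) has 2 poles at the origin.
This is a Type 2 system. Ka = lim_{s→0} s^2·G(s) = 10/6 = 5/3.
e_ss = 1/Ka = 1/(5/3) = 3/5 ≈ 0.6000.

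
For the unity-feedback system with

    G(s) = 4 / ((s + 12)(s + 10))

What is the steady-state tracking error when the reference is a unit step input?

e_ss = 0.9677

G(s) has no poles at the origin.
This is a Type 0 system. Kp = lim_{s→0} G(s) = 4/120 = 1/30.
e_ss = 1/(1 + Kp) = 1/(1 + 1/30) = 30/31 ≈ 0.9677.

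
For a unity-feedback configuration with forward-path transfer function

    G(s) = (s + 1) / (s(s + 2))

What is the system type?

Type 1

The denominator has 1 factor of s at the origin (free integrator), so this is a Type 1 system.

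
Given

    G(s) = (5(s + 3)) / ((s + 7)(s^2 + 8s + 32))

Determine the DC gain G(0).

G(0) = 15/224 ≈ 0.06696

At s = 0 each factor (s + a) contributes a and each (s^2 + bs + c) contributes c.
G(0) = 5·(3) / ((7) · (32)) = 15/224 = 15/224.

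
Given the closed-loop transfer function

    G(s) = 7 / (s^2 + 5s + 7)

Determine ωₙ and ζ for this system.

Compare the denominator to the standard form s^2 + 2ζωₙs + ωₙ².
ωₙ² = 7, so ωₙ = √7 ≈ 2.646 rad/s.
2ζωₙ = 5, so ζ = 5/(2·√7) ≈ 0.9449.
With ζ = 0.9449 the response is underdamped.

ωₙ ≈ 2.646 rad/s, ζ ≈ 0.9449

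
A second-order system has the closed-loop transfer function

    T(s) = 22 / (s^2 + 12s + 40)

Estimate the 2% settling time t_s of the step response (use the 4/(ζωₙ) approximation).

Comparing s^2 + 12s + 40 to s^2 + 2ζωₙs + ωₙ²: ωₙ = √40 ≈ 6.325 rad/s and ζ = 12/(2·√40) ≈ 0.9487.
ζωₙ = 12/2 = 6, so t_s ≈ 4/(ζωₙ) = 4/6 ≈ 0.6667 s.

t_s ≈ 0.6667 s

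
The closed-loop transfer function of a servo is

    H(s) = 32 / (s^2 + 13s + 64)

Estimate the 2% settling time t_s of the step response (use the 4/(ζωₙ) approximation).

t_s ≈ 0.6154 s

Comparing s^2 + 13s + 64 to s^2 + 2ζωₙs + ωₙ²: ωₙ = 8 rad/s and ζ = 13/(2·8) = 0.8125.
ζωₙ = 13/2 = 6.5, so t_s ≈ 4/(ζωₙ) = 4/6.5 ≈ 0.6154 s.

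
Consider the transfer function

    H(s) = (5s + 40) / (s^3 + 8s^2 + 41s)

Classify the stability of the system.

marginally stable

The denominator s^3 + 8s^2 + 41s factors as s(s^2 + 8s + 41), giving poles at s = 0, -4 ± 5j.
Since the simple pole(s) at s = 0 lie on the jω-axis with none in the right half-plane, the system is marginally stable.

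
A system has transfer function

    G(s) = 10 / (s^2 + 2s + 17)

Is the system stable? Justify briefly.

stable

The denominator s^2 + 2s + 17 factors as (s^2 + 2s + 17), giving poles at s = -1 + 4j, -1 - 4j.
Since all poles lie strictly in the left half-plane, the system is stable.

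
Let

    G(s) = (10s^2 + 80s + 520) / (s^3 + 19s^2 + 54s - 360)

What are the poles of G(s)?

The poles are the roots of the denominator s^3 + 19s^2 + 54s - 360 = 0.
Trying s = 3: the polynomial evaluates to 0, so (s - 3) is a factor.
Dividing out leaves s^2 + 22s + 120 = 0.
Factoring the quadratic: (s + 12)(s + 10) = 0.

s = 3, -12, -10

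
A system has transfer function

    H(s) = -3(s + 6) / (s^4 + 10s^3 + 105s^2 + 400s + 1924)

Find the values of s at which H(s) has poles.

s = -4 + 6j, -4 - 6j, -1 + 6j, -1 - 6j

The poles are the roots of the denominator s^4 + 10s^3 + 105s^2 + 400s + 1924 = 0.
No real roots exist; factor into two real quadratics: (s^2 + 8s + 52)(s^2 + 2s + 37) = 0.
Each quadratic gives a conjugate pair via the quadratic formula.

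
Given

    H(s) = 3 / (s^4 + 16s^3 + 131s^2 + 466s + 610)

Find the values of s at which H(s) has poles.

s = -3 ± j, -5 ± 6j

The poles are the roots of the denominator s^4 + 16s^3 + 131s^2 + 466s + 610 = 0.
No real roots exist; factor into two real quadratics: (s^2 + 6s + 10)(s^2 + 10s + 61) = 0.
Each quadratic gives a conjugate pair via the quadratic formula.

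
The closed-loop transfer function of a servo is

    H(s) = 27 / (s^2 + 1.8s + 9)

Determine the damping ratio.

ζ = 0.3

Compare the denominator to the standard form s^2 + 2ζωₙs + ωₙ².
ωₙ² = 9, so ωₙ = 3 rad/s.
2ζωₙ = 1.8, so ζ = 1.8/(2·3) = 0.3.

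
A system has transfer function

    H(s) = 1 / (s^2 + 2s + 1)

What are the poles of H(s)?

s = -1, -1

The poles are the roots of the denominator s^2 + 2s + 1 = 0.
Factoring: (s + 1)^2 = 0, so s = -1 and s = -1.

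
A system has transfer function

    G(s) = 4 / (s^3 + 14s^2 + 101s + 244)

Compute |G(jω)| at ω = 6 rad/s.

Substitute s = j6: numerator = 4, denominator = -260 + j390.
|G(j6)| = |4| / |-260 + j390| = 4 / 468.72 ≈ 0.008534.

|G(j6)| ≈ 0.008534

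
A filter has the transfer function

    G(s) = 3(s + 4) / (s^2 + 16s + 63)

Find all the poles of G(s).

The poles are the roots of the denominator s^2 + 16s + 63 = 0.
Factoring: (s + 7)(s + 9) = 0, so s = -7 and s = -9.

s = -7, -9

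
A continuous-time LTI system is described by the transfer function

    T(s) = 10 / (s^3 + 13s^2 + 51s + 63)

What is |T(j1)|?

Substitute s = j1: numerator = 10, denominator = 50 + j50.
|T(j1)| = |10| / |50 + j50| = 10 / 70.711 ≈ 0.1414.

|T(j1)| ≈ 0.1414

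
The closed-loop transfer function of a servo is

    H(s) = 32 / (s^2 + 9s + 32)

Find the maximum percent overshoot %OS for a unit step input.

Comparing s^2 + 9s + 32 to s^2 + 2ζωₙs + ωₙ²: ωₙ = √32 ≈ 5.657 rad/s and ζ = 9/(2·√32) ≈ 0.7955.
%OS = 100·exp(−πζ/√(1−ζ²)) = 100·exp(−π·0.7955/√(1−0.7955²)) ≈ 1.62%.

%OS ≈ 1.62%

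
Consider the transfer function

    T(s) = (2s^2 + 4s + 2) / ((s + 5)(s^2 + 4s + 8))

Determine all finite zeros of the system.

Set the numerator to zero: 2s^2 + 4s + 2 = 0, i.e. 2·(s^2 + 2s + 1) = 0.
Factoring: (s + 1)^2 = 0.

s = -1, -1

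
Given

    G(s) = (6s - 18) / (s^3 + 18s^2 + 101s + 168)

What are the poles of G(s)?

The poles are the roots of the denominator s^3 + 18s^2 + 101s + 168 = 0.
Trying s = -7: the polynomial evaluates to 0, so (s + 7) is a factor.
Dividing out leaves s^2 + 11s + 24 = 0.
Factoring the quadratic: (s + 8)(s + 3) = 0.

s = -7, -8, -3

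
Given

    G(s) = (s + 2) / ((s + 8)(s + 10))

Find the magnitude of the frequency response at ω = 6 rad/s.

Substitute s = j6: numerator = 2 + j6, denominator = 44 + j108.
|G(j6)| = |2 + j6| / |44 + j108| = 6.3246 / 116.62 ≈ 0.05423.

|G(j6)| ≈ 0.05423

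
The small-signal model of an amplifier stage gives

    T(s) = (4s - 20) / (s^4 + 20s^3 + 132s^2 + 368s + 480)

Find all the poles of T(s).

s = -6, -10, -2 + 2j, -2 - 2j

The poles are the roots of the denominator s^4 + 20s^3 + 132s^2 + 368s + 480 = 0.
Trying s = -6: the polynomial evaluates to 0, so (s + 6) is a factor.
Dividing out leaves s^3 + 14s^2 + 48s + 80 = 0.
This factors further as (s + 10)(s^2 + 4s + 8) = 0.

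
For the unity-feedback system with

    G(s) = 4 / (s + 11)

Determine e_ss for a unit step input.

G(s) has no poles at the origin.
This is a Type 0 system. Kp = lim_{s→0} G(s) = 4/11.
e_ss = 1/(1 + Kp) = 1/(1 + 4/11) = 11/15 ≈ 0.7333.

e_ss = 0.7333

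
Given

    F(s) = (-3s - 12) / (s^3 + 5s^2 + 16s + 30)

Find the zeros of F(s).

Set the numerator to zero: -3s - 12 = 0, i.e. -3·(s + 4) = 0.
So s = -4.

s = -4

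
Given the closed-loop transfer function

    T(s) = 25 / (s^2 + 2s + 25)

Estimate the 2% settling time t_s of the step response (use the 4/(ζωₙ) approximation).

t_s ≈ 4 s

Comparing s^2 + 2s + 25 to s^2 + 2ζωₙs + ωₙ²: ωₙ = 5 rad/s and ζ = 2/(2·5) = 0.2.
ζωₙ = 2/2 = 1, so t_s ≈ 4/(ζωₙ) = 4/1 = 4 s.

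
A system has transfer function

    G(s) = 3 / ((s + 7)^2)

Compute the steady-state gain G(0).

G(0) = 3/49 ≈ 0.06122

Set s = 0: G(0) = (3) / (49) = 3/49.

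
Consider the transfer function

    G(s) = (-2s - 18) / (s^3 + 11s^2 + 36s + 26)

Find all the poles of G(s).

The poles are the roots of the denominator s^3 + 11s^2 + 36s + 26 = 0.
Trying s = -1: the polynomial evaluates to 0, so (s + 1) is a factor.
Dividing out leaves s^2 + 10s + 26 = 0.
The quadratic formula then gives s = -5 ± 1j.

s = -5 ± j, -1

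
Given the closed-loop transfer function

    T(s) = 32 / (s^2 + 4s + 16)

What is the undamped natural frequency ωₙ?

ωₙ = 4 rad/s

Compare the denominator to the standard form s^2 + 2ζωₙs + ωₙ².
ωₙ² = 16, so ωₙ = 4 rad/s.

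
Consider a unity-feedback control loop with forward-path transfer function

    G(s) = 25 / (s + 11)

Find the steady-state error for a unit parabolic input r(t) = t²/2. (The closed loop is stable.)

e_ss = ∞

G(s) has no poles at the origin.
This is a Type 0 system; Ka = lim_{s→0} s^2·G(s) = 0, so the steady-state error for a parabola input is infinite.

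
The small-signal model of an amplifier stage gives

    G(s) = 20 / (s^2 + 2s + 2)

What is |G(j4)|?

Substitute s = j4: numerator = 20, denominator = -14 + j8.
|G(j4)| = |20| / |-14 + j8| = 20 / 16.125 ≈ 1.240.

|G(j4)| ≈ 1.240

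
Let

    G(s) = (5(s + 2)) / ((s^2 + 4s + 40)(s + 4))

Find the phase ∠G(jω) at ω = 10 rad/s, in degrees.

At s = j10: numerator = 10 + j50, denominator = -640 - j440.
∠G = ∠num − ∠den = 78.690° − (-145.49°) = 224.2°, which wraps to -135.8°.

∠G(j10) ≈ -135.8°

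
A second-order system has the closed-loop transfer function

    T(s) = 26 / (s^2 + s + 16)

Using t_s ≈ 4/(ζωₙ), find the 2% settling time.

Comparing s^2 + s + 16 to s^2 + 2ζωₙs + ωₙ²: ωₙ = 4 rad/s and ζ = 1/(2·4) = 0.125.
ζωₙ = 1/2 = 0.5, so t_s ≈ 4/(ζωₙ) = 4/0.5 = 8 s.

t_s ≈ 8 s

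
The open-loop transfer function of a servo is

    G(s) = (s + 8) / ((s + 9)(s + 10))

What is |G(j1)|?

|G(j1)| ≈ 0.08859

Substitute s = j1: numerator = 8 + j1, denominator = 89 + j19.
|G(j1)| = |8 + j1| / |89 + j19| = 8.0623 / 91.005 ≈ 0.08859.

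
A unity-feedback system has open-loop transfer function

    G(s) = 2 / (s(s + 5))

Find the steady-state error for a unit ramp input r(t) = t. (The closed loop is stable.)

e_ss = 2.500

G(s) has one pole at the origin.
This is a Type 1 system. Kv = lim_{s→0} s·G(s) = 2/5.
e_ss = 1/Kv = 1/(2/5) = 5/2 ≈ 2.500.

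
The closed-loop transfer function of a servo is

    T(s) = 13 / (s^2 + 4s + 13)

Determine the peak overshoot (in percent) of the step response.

Comparing s^2 + 4s + 13 to s^2 + 2ζωₙs + ωₙ²: ωₙ = √13 ≈ 3.606 rad/s and ζ = 4/(2·√13) ≈ 0.5547.
%OS = 100·exp(−πζ/√(1−ζ²)) = 100·exp(−π·0.5547/√(1−0.5547²)) ≈ 12.3%.

%OS ≈ 12.3%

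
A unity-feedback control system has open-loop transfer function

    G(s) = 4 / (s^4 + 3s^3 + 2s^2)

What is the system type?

Type 2

The denominator has 2 factors of s at the origin (free integrators), so this is a Type 2 system.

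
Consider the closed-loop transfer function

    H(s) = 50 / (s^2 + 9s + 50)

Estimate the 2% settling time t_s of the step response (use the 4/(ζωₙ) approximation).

t_s ≈ 0.8889 s

Comparing s^2 + 9s + 50 to s^2 + 2ζωₙs + ωₙ²: ωₙ = √50 ≈ 7.071 rad/s and ζ = 9/(2·√50) ≈ 0.6364.
ζωₙ = 9/2 = 4.5, so t_s ≈ 4/(ζωₙ) = 4/4.5 ≈ 0.8889 s.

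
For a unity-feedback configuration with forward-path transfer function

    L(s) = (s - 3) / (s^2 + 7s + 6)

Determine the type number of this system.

The denominator has no factor of s at the origin — no free integrator — so this is a Type 0 system.

Type 0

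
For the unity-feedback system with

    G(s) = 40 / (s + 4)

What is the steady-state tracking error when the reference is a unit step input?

e_ss = 0.09091

G(s) has no poles at the origin.
This is a Type 0 system. Kp = lim_{s→0} G(s) = 40/4 = 10.
e_ss = 1/(1 + Kp) = 1/(1 + 10) = 1/11 ≈ 0.09091.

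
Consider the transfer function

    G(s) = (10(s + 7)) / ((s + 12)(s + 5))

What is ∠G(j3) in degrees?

∠G(j3) ≈ -21.80°

At s = j3: numerator = 70 + j30, denominator = 51 + j51.
∠G = ∠num − ∠den = 23.199° − (45°) = -21.80°.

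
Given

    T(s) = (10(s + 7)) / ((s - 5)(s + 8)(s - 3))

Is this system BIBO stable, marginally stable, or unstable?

The poles can be read from the denominator factors: s = 5, -8, 3.
Since the pole(s) at s = 5, 3 lie in the right half-plane, the system is unstable.

unstable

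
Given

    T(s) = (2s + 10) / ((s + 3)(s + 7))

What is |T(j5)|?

Substitute s = j5: numerator = 10 + j10, denominator = -4 + j50.
|T(j5)| = |10 + j10| / |-4 + j50| = 14.142 / 50.160 ≈ 0.2819.

|T(j5)| ≈ 0.2819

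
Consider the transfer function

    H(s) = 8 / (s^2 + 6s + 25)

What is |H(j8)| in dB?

|H(j8)|_dB ≈ -17.8 dB

Substitute s = j8: numerator = 8, denominator = -39 + j48.
|H(j8)| = |8| / |-39 + j48| = 8 / 61.847 ≈ 0.1294.
In decibels: 20·log₁₀(0.1294) ≈ -17.8 dB.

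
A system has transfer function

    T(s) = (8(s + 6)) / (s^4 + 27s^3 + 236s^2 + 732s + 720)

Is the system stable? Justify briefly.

stable

The denominator s^4 + 27s^3 + 236s^2 + 732s + 720 factors as (s + 12)(s + 2)(s + 10)(s + 3), giving poles at s = -12, -2, -10, -3.
Since all poles lie strictly in the left half-plane, the system is stable.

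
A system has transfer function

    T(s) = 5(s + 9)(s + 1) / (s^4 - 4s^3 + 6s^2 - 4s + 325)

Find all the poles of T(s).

The poles are the roots of the denominator s^4 - 4s^3 + 6s^2 - 4s + 325 = 0.
No real roots exist; factor into two real quadratics: (s^2 - 8s + 25)(s^2 + 4s + 13) = 0.
Each quadratic gives a conjugate pair via the quadratic formula.

s = 4 ± 3j, -2 ± 3j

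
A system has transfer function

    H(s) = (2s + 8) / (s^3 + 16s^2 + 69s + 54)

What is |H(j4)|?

|H(j4)| ≈ 0.03864

Substitute s = j4: numerator = 8 + j8, denominator = -202 + j212.
|H(j4)| = |8 + j8| / |-202 + j212| = 11.314 / 292.83 ≈ 0.03864.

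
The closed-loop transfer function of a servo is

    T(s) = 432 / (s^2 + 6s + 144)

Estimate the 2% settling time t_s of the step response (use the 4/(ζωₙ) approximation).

t_s ≈ 1.333 s

Comparing s^2 + 6s + 144 to s^2 + 2ζωₙs + ωₙ²: ωₙ = 12 rad/s and ζ = 6/(2·12) = 0.25.
ζωₙ = 6/2 = 3, so t_s ≈ 4/(ζωₙ) = 4/3 ≈ 1.333 s.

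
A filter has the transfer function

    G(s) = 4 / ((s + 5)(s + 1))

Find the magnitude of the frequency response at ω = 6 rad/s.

Substitute s = j6: numerator = 4, denominator = -31 + j36.
|G(j6)| = |4| / |-31 + j36| = 4 / 47.508 ≈ 0.08420.

|G(j6)| ≈ 0.08420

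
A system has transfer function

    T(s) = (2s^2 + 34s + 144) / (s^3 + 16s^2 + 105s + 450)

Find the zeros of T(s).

Set the numerator to zero: 2s^2 + 34s + 144 = 0, i.e. 2·(s^2 + 17s + 72) = 0.
Factoring: (s + 8)(s + 9) = 0.

s = -8, -9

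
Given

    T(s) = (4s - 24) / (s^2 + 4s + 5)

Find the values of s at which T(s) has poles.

The poles are the roots of the denominator s^2 + 4s + 5 = 0.
Using the quadratic formula: s = (-4 ± √(-4))/2 = -2 ± 1j.

s = -2 + j, -2 - j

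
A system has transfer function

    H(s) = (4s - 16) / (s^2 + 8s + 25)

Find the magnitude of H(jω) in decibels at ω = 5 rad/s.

|H(j5)|_dB ≈ -3.87 dB

Substitute s = j5: numerator = -16 + j20, denominator = j40.
|H(j5)| = |-16 + j20| / |j40| = 25.612 / 40 ≈ 0.6403.
In decibels: 20·log₁₀(0.6403) ≈ -3.87 dB.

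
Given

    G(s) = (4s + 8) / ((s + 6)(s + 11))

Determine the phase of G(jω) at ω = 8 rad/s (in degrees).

At s = j8: numerator = 8 + j32, denominator = 2 + j136.
∠G = ∠num − ∠den = 75.964° − (89.157°) = -13.19°.

∠G(j8) ≈ -13.19°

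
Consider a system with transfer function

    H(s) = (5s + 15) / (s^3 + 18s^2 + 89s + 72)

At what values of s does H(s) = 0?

Set the numerator to zero: 5s + 15 = 0, i.e. 5·(s + 3) = 0.
So s = -3.

s = -3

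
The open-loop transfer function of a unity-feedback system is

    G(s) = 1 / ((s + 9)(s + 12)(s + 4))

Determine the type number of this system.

Type 0

The denominator has no factor of s at the origin — no free integrator — so this is a Type 0 system.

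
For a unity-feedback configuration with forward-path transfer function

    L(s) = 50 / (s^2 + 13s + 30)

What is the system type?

The denominator has no factor of s at the origin — no free integrator — so this is a Type 0 system.

Type 0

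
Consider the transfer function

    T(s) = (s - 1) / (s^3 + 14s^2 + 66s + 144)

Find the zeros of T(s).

Set the numerator to zero: s - 1 = 0.
So s = 1.

s = 1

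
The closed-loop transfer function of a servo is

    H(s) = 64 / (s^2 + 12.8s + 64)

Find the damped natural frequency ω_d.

ω_d = 4.800 rad/s

Comparing s^2 + 12.8s + 64 to s^2 + 2ζωₙs + ωₙ²: ωₙ = 8 rad/s and ζ = 12.8/(2·8) = 0.8.
ζωₙ = 12.8/2 = 6.4, so ω_d = ωₙ√(1−ζ²) = √(ωₙ² − (ζωₙ)²) = √(64 − 6.4²) = √23.04 = 4.800 rad/s.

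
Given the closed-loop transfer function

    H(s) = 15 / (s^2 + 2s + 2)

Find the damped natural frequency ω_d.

ω_d = 1 rad/s

Comparing s^2 + 2s + 2 to s^2 + 2ζωₙs + ωₙ²: ωₙ = √2 ≈ 1.414 rad/s and ζ = 2/(2·√2) ≈ 0.7071.
ζωₙ = 2/2 = 1, so ω_d = ωₙ√(1−ζ²) = √(ωₙ² − (ζωₙ)²) = √(2 − 1²) = √1 = 1 rad/s.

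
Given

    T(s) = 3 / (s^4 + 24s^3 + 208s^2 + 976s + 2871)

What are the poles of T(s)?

s = -11, -2 ± 5j, -9

The poles are the roots of the denominator s^4 + 24s^3 + 208s^2 + 976s + 2871 = 0.
Trying s = -11: the polynomial evaluates to 0, so (s + 11) is a factor.
Dividing out leaves s^3 + 13s^2 + 65s + 261 = 0.
This factors further as (s^2 + 4s + 29)(s + 9) = 0.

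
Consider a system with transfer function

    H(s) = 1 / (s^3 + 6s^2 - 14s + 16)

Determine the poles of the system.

s = 1 ± j, -8

The poles are the roots of the denominator s^3 + 6s^2 - 14s + 16 = 0.
Trying s = -8: the polynomial evaluates to 0, so (s + 8) is a factor.
Dividing out leaves s^2 - 2s + 2 = 0.
The quadratic formula then gives s = 1 ± 1j.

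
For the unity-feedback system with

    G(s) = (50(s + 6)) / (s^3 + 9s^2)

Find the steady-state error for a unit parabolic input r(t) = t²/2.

G(s) has 2 poles at the origin.
This is a Type 2 system. Ka = lim_{s→0} s^2·G(s) = 300/9 = 100/3.
e_ss = 1/Ka = 1/(100/3) = 3/100 ≈ 0.03000.

e_ss = 0.03000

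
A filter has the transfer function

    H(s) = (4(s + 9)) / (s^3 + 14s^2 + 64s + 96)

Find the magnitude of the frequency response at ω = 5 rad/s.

Substitute s = j5: numerator = 36 + j20, denominator = -254 + j195.
|H(j5)| = |36 + j20| / |-254 + j195| = 41.183 / 320.22 ≈ 0.1286.

|H(j5)| ≈ 0.1286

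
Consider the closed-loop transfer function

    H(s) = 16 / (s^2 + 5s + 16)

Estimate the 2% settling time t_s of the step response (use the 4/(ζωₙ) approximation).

Comparing s^2 + 5s + 16 to s^2 + 2ζωₙs + ωₙ²: ωₙ = 4 rad/s and ζ = 5/(2·4) = 0.625.
ζωₙ = 5/2 = 2.5, so t_s ≈ 4/(ζωₙ) = 4/2.5 = 1.600 s.

t_s ≈ 1.600 s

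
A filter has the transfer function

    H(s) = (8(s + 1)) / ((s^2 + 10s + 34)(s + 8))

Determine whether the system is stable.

The poles can be read from the denominator factors: s = -5 + 3j, -5 - 3j, -8.
Since all poles lie strictly in the left half-plane, the system is stable.

stable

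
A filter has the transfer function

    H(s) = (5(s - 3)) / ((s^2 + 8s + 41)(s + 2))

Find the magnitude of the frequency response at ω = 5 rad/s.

Substitute s = j5: numerator = -15 + j25, denominator = -168 + j160.
|H(j5)| = |-15 + j25| / |-168 + j160| = 29.155 / 232 ≈ 0.1257.

|H(j5)| ≈ 0.1257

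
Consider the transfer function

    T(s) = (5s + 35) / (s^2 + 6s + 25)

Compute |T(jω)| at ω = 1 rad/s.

|T(j1)| ≈ 1.429

Substitute s = j1: numerator = 35 + j5, denominator = 24 + j6.
|T(j1)| = |35 + j5| / |24 + j6| = 35.355 / 24.739 ≈ 1.429.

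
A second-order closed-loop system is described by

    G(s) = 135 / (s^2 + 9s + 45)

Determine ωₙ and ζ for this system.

ωₙ ≈ 6.708 rad/s, ζ ≈ 0.6708

Compare the denominator to the standard form s^2 + 2ζωₙs + ωₙ².
ωₙ² = 45, so ωₙ = √45 ≈ 6.708 rad/s.
2ζωₙ = 9, so ζ = 9/(2·√45) ≈ 0.6708.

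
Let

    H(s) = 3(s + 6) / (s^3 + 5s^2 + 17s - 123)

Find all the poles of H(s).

The poles are the roots of the denominator s^3 + 5s^2 + 17s - 123 = 0.
Trying s = 3: the polynomial evaluates to 0, so (s - 3) is a factor.
Dividing out leaves s^2 + 8s + 41 = 0.
The quadratic formula then gives s = -4 ± 5j.

s = -4 ± 5j, 3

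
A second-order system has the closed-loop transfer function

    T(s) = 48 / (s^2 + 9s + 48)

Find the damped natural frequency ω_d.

ω_d ≈ 5.268 rad/s

Comparing s^2 + 9s + 48 to s^2 + 2ζωₙs + ωₙ²: ωₙ = √48 ≈ 6.928 rad/s and ζ = 9/(2·√48) ≈ 0.6495.
ζωₙ = 9/2 = 4.5, so ω_d = ωₙ√(1−ζ²) = √(ωₙ² − (ζωₙ)²) = √(48 − 4.5²) = √27.75 ≈ 5.268 rad/s.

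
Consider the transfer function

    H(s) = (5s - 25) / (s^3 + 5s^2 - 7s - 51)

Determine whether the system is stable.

unstable

The denominator s^3 + 5s^2 - 7s - 51 factors as (s - 3)(s^2 + 8s + 17), giving poles at s = 3, -4 + j, -4 - j.
Since the pole(s) at s = 3 lie in the right half-plane, the system is unstable.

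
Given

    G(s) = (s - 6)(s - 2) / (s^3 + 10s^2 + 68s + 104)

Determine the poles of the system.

s = -4 + 6j, -4 - 6j, -2

The poles are the roots of the denominator s^3 + 10s^2 + 68s + 104 = 0.
Trying s = -2: the polynomial evaluates to 0, so (s + 2) is a factor.
Dividing out leaves s^2 + 8s + 52 = 0.
The quadratic formula then gives s = -4 ± 6j.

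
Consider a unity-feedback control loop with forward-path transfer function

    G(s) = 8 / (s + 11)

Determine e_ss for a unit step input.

G(s) has no poles at the origin.
This is a Type 0 system. Kp = lim_{s→0} G(s) = 8/11.
e_ss = 1/(1 + Kp) = 1/(1 + 8/11) = 11/19 ≈ 0.5789.

e_ss = 0.5789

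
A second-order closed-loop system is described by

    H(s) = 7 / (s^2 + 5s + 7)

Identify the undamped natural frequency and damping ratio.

Compare the denominator to the standard form s^2 + 2ζωₙs + ωₙ².
ωₙ² = 7, so ωₙ = √7 ≈ 2.646 rad/s.
2ζωₙ = 5, so ζ = 5/(2·√7) ≈ 0.9449.

ωₙ ≈ 2.646 rad/s, ζ ≈ 0.9449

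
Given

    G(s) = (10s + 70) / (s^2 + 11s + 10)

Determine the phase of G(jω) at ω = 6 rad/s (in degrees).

∠G(j6) ≈ -70.90°

At s = j6: numerator = 70 + j60, denominator = -26 + j66.
∠G = ∠num − ∠den = 40.601° − (111.50°) = -70.90°.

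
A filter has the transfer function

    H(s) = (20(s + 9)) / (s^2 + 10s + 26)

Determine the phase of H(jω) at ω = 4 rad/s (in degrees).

At s = j4: numerator = 180 + j80, denominator = 10 + j40.
∠H = ∠num − ∠den = 23.962° − (75.964°) = -52.00°.

∠H(j4) ≈ -52.00°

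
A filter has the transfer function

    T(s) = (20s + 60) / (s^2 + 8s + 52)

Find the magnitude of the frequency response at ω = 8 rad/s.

|T(j8)| ≈ 2.624

Substitute s = j8: numerator = 60 + j160, denominator = -12 + j64.
|T(j8)| = |60 + j160| / |-12 + j64| = 170.88 / 65.115 ≈ 2.624.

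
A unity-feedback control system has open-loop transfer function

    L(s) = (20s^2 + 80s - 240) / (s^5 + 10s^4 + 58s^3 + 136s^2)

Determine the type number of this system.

Type 2

Factor s from the denominator: s^5 + 10s^4 + 58s^3 + 136s^2 = s^2·(s^3 + 10s^2 + 58s + 136).
There are 2 poles at the origin, so the system is Type 2.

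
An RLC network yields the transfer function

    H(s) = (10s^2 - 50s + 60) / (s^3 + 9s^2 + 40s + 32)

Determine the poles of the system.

s = -4 + 4j, -4 - 4j, -1

The poles are the roots of the denominator s^3 + 9s^2 + 40s + 32 = 0.
Trying s = -1: the polynomial evaluates to 0, so (s + 1) is a factor.
Dividing out leaves s^2 + 8s + 32 = 0.
The quadratic formula then gives s = -4 ± 4j.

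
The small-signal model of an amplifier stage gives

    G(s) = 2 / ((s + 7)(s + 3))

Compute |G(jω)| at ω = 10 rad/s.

Substitute s = j10: numerator = 2, denominator = -79 + j100.
|G(j10)| = |2| / |-79 + j100| = 2 / 127.44 ≈ 0.01569.

|G(j10)| ≈ 0.01569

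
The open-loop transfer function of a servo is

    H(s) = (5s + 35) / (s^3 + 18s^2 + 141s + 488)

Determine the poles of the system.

s = -8, -5 ± 6j

The poles are the roots of the denominator s^3 + 18s^2 + 141s + 488 = 0.
Trying s = -8: the polynomial evaluates to 0, so (s + 8) is a factor.
Dividing out leaves s^2 + 10s + 61 = 0.
The quadratic formula then gives s = -5 ± 6j.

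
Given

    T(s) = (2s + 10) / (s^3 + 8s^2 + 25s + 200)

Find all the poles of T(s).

s = ±5j, -8

The poles are the roots of the denominator s^3 + 8s^2 + 25s + 200 = 0.
Trying s = -8: the polynomial evaluates to 0, so (s + 8) is a factor.
Dividing out leaves s^2 + 25 = 0.
The quadratic formula then gives s = 0 ± 5j.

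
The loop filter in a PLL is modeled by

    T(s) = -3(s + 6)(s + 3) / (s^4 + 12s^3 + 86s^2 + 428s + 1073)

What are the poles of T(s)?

The poles are the roots of the denominator s^4 + 12s^3 + 86s^2 + 428s + 1073 = 0.
No real roots exist; factor into two real quadratics: (s^2 + 10s + 29)(s^2 + 2s + 37) = 0.
Each quadratic gives a conjugate pair via the quadratic formula.

s = -5 + 2j, -5 - 2j, -1 + 6j, -1 - 6j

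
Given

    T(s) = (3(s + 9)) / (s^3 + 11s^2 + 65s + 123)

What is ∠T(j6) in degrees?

At s = j6: numerator = 27 + j18, denominator = -273 + j174.
∠T = ∠num − ∠den = 33.690° − (147.49°) = -113.8°.

∠T(j6) ≈ -113.8°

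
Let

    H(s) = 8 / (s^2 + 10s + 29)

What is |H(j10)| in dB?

Substitute s = j10: numerator = 8, denominator = -71 + j100.
|H(j10)| = |8| / |-71 + j100| = 8 / 122.64 ≈ 0.06523.
In decibels: 20·log₁₀(0.06523) ≈ -23.7 dB.

|H(j10)|_dB ≈ -23.7 dB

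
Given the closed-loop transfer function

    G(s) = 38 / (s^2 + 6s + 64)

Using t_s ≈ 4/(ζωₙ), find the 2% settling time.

t_s ≈ 1.333 s

Comparing s^2 + 6s + 64 to s^2 + 2ζωₙs + ωₙ²: ωₙ = 8 rad/s and ζ = 6/(2·8) = 0.375.
ζωₙ = 6/2 = 3, so t_s ≈ 4/(ζωₙ) = 4/3 ≈ 1.333 s.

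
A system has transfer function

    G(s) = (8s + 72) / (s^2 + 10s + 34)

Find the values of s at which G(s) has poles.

The poles are the roots of the denominator s^2 + 10s + 34 = 0.
Using the quadratic formula: s = (-10 ± √(-36))/2 = -5 ± 3j.

s = -5 + 3j, -5 - 3j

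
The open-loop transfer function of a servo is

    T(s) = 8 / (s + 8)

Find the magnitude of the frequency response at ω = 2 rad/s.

|T(j2)| ≈ 0.9701

Substitute s = j2: numerator = 8, denominator = 8 + j2.
|T(j2)| = |8| / |8 + j2| = 8 / 8.2462 ≈ 0.9701.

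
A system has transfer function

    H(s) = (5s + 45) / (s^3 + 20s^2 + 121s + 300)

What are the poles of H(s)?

s = -4 ± 3j, -12

The poles are the roots of the denominator s^3 + 20s^2 + 121s + 300 = 0.
Trying s = -12: the polynomial evaluates to 0, so (s + 12) is a factor.
Dividing out leaves s^2 + 8s + 25 = 0.
The quadratic formula then gives s = -4 ± 3j.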